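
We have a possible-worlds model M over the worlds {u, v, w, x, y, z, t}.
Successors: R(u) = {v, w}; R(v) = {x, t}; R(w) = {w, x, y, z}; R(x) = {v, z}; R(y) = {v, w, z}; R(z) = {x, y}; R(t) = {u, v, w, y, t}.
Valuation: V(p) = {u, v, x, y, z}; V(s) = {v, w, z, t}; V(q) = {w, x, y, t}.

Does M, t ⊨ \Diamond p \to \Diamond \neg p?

At t: \Diamond p is true, \Diamond \neg p is true, so \Diamond p \to \Diamond \neg p is true.
  At t: \Diamond p requires p at some successor in {u, v, w, y, t}.
    p holds at u, so \Diamond p is true at t.
  At t: \Diamond \neg p requires \neg p at some successor in {u, v, w, y, t}.
    \neg p holds at w, so \Diamond \neg p is true at t.

Yes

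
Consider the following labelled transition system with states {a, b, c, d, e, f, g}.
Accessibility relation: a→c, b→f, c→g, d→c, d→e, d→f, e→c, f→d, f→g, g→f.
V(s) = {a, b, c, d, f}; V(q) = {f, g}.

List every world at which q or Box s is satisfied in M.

Let φ = q or Box s. Evaluate φ at each world:
  a (successors {c}): φ is true.
  b (successors {f}): φ is true.
  c (successors {g}): φ is false.
  d (successors {c, e, f}): φ is false.
  e (successors {c}): φ is true.
  f (successors {d, g}): φ is true.
  g (successors {f}): φ is true.
For instance, at d:
  At d: q is false, Box s is false, so q or Box s is false.
    At d: Box s requires s at every successor {c, e, f}.
      s fails at e, so Box s is false at d.
Satisfying worlds: {a, b, e, f, g}

a, b, e, f, g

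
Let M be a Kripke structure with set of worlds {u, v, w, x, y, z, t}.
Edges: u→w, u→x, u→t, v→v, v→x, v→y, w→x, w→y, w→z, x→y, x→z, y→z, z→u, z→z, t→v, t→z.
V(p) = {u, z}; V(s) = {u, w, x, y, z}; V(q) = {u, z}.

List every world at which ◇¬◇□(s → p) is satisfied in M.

Let φ = ◇¬◇□(s → p). Evaluate φ at each world:
  u (successors {w, x, t}): φ is false.
  v (successors {v, x, y}): φ is false.
  w (successors {x, y, z}): φ is false.
  x (successors {y, z}): φ is false.
  y (successors {z}): φ is false.
  z (successors {u, z}): φ is false.
  t (successors {v, z}): φ is false.
For instance, at t:
  At t: ◇¬◇□(s → p) requires ¬◇□(s → p) at some successor in {v, z}.
    At v: ¬◇□(s → p) is false.
    At z: ¬◇□(s → p) is false.
  So ◇¬◇□(s → p) is false at t.
Satisfying worlds: none.

none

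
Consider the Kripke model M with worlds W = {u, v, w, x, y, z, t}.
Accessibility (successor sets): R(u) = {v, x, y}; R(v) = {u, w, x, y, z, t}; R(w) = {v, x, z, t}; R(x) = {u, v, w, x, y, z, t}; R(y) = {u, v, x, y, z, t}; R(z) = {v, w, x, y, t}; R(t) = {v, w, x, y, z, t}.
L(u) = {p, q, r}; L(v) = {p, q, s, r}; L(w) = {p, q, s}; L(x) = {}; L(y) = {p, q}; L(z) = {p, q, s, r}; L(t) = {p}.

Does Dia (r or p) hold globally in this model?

Recall that Dia ψ holds at a world iff ψ holds at some accessible world.
Let φ = Dia (r or p). Evaluate φ at each world:
  u (successors {v, x, y}): φ is true.
  v (successors {u, w, x, y, z, t}): φ is true.
  w (successors {v, x, z, t}): φ is true.
  x (successors {u, v, w, x, y, z, t}): φ is true.
  y (successors {u, v, x, y, z, t}): φ is true.
  z (successors {v, w, x, y, t}): φ is true.
  t (successors {v, w, x, y, z, t}): φ is true.
For instance, at y:
  At y: Dia (r or p) requires r or p at some successor in {u, v, x, y, z, t}.
    r or p holds at u, so Dia (r or p) is true at y.

Yes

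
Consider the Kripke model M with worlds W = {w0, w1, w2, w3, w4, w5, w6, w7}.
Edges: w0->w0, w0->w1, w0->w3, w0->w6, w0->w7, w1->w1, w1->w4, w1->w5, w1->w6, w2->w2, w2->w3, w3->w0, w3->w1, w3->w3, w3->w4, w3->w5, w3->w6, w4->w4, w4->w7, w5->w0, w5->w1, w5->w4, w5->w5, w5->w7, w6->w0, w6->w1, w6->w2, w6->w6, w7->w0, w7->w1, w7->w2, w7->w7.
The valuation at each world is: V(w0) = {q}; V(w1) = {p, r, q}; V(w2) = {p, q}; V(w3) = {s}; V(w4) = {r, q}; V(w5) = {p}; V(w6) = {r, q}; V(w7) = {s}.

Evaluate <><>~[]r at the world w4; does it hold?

Recall that []ψ holds at a world iff ψ holds at every accessible world, and <>ψ holds iff ψ holds at some accessible world.
At w4: <><>~[]r requires <>~[]r at some successor in {w4, w7}.
  <>~[]r holds at w4, so <><>~[]r is true at w4.
    At w4: <>~[]r requires ~[]r at some successor in {w4, w7}.
      ~[]r holds at w4, so <>~[]r is true at w4.

Yes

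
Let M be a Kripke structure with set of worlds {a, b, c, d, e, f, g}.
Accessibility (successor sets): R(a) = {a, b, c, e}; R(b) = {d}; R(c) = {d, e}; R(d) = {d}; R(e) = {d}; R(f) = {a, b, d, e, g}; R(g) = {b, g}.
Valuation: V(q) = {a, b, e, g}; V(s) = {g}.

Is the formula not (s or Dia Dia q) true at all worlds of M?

Recall that Dia ψ holds at a world iff ψ holds at some accessible world.
Let φ = not (s or Dia Dia q). Evaluate φ at each world:
  a (successors {a, b, c, e}): φ is false.
  b (successors {d}): φ is true.
  c (successors {d, e}): φ is true.
  d (successors {d}): φ is true.
  e (successors {d}): φ is true.
  f (successors {a, b, d, e, g}): φ is false.
  g (successors {b, g}): φ is false.
Detail at a (counterexample):
  At a: s or Dia Dia q is true, so not (s or Dia Dia q) is false.
    At a: s is false, Dia Dia q is true, so s or Dia Dia q is true.
      At a: Dia Dia q requires Dia q at some successor in {a, b, c, e}.
        Dia q holds at a, so Dia Dia q is true at a.

No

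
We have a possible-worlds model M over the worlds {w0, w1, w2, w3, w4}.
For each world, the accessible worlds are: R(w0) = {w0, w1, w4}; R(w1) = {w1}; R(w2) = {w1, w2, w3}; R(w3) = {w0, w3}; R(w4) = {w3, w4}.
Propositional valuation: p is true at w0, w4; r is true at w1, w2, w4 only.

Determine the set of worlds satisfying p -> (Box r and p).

Let φ = p -> (Box r and p). Evaluate φ at each world:
  w0 (successors {w0, w1, w4}): φ is false.
  w1 (successors {w1}): φ is true.
  w2 (successors {w1, w2, w3}): φ is true.
  w3 (successors {w0, w3}): φ is true.
  w4 (successors {w3, w4}): φ is false.
For instance, at w0:
  At w0: p is true, Box r and p is false, so p -> (Box r and p) is false.
    At w0: Box r is false, p is true, so Box r and p is false.
      At w0: Box r requires r at every successor {w0, w1, w4}.
        r fails at w0, so Box r is false at w0.
Satisfying worlds: {w1, w2, w3}

w1, w2, w3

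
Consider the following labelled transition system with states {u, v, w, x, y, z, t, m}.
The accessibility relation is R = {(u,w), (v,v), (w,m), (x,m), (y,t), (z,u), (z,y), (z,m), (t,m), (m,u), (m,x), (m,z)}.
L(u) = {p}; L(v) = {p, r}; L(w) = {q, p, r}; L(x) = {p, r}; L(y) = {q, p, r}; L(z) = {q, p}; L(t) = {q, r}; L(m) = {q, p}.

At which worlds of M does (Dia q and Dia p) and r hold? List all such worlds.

w, x, t

Let φ = (Dia q and Dia p) and r. Evaluate φ at each world:
  u (successors {w}): φ is false.
  v (successors {v}): φ is false.
  w (successors {m}): φ is true.
  x (successors {m}): φ is true.
  y (successors {t}): φ is false.
  z (successors {u, y, m}): φ is false.
  t (successors {m}): φ is true.
  m (successors {u, x, z}): φ is false.
For instance, at z:
  At z: Dia q and Dia p is true, r is false, so (Dia q and Dia p) and r is false.
    At z: Dia q is true, Dia p is true, so Dia q and Dia p is true.
      At z: Dia q requires q at some successor in {u, y, m}.
        q holds at y, so Dia q is true at z.
      At z: Dia p requires p at some successor in {u, y, m}.
        p holds at u, so Dia p is true at z.
Satisfying worlds: {w, x, t}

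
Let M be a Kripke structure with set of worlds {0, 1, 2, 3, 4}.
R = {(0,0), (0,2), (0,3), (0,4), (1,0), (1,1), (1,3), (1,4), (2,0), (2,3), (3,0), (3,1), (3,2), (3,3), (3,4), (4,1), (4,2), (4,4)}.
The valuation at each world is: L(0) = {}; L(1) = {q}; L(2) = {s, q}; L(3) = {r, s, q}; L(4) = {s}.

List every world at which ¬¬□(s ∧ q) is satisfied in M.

Let φ = ¬¬□(s ∧ q). Evaluate φ at each world:
  0 (successors {0, 2, 3, 4}): φ is false.
  1 (successors {0, 1, 3, 4}): φ is false.
  2 (successors {0, 3}): φ is false.
  3 (successors {0, 1, 2, 3, 4}): φ is false.
  4 (successors {1, 2, 4}): φ is false.
For instance, at 2:
  At 2: ¬□(s ∧ q) is true, so ¬¬□(s ∧ q) is false.
    At 2: □(s ∧ q) is false, so ¬□(s ∧ q) is true.
      At 2: □(s ∧ q) requires s ∧ q at every successor {0, 3}.
        s ∧ q fails at 0, so □(s ∧ q) is false at 2.
Satisfying worlds: none.

none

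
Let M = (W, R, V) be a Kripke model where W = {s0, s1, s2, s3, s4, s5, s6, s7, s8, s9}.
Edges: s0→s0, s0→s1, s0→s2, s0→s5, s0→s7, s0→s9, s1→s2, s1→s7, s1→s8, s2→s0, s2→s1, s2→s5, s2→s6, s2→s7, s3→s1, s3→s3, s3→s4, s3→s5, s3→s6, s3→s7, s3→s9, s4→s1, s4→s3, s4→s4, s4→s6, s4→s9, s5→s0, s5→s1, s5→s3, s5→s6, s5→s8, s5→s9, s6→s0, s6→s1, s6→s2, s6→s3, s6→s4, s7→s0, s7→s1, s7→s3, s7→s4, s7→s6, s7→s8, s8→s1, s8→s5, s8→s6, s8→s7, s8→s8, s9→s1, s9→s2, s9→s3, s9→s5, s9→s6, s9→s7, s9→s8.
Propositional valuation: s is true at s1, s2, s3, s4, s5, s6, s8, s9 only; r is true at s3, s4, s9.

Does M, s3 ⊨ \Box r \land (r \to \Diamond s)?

Recall that \Box ψ holds at a world iff ψ holds at every accessible world, and \Diamond ψ holds iff ψ holds at some accessible world.
At s3: \Box r is false, r \to \Diamond s is true, so \Box r \land (r \to \Diamond s) is false.
  At s3: \Box r requires r at every successor {s1, s3, s4, s5, s6, s7, s9}.
    r fails at s1, so \Box r is false at s3.
  At s3: r is true, \Diamond s is true, so r \to \Diamond s is true.
    At s3: \Diamond s requires s at some successor in {s1, s3, s4, s5, s6, s7, s9}.
      s holds at s1, so \Diamond s is true at s3.

No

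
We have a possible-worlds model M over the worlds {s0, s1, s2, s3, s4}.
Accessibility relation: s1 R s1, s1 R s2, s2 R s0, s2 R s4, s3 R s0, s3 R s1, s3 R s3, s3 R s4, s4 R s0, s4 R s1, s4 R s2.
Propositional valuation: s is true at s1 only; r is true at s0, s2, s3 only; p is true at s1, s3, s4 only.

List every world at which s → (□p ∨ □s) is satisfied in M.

Let φ = s → (□p ∨ □s). Evaluate φ at each world:
  s0 (successors ∅): φ is true.
  s1 (successors {s1, s2}): φ is false.
  s2 (successors {s0, s4}): φ is true.
  s3 (successors {s0, s1, s3, s4}): φ is true.
  s4 (successors {s0, s1, s2}): φ is true.
For instance, at s4:
  At s4: s is false, □p ∨ □s is false, so s → (□p ∨ □s) is true.
    At s4: □p is false, □s is false, so □p ∨ □s is false.
      At s4: □p requires p at every successor {s0, s1, s2}.
        p fails at s0, so □p is false at s4.
      At s4: □s requires s at every successor {s0, s1, s2}.
        s fails at s0, so □s is false at s4.
Satisfying worlds: {s0, s2, s3, s4}

s0, s2, s3, s4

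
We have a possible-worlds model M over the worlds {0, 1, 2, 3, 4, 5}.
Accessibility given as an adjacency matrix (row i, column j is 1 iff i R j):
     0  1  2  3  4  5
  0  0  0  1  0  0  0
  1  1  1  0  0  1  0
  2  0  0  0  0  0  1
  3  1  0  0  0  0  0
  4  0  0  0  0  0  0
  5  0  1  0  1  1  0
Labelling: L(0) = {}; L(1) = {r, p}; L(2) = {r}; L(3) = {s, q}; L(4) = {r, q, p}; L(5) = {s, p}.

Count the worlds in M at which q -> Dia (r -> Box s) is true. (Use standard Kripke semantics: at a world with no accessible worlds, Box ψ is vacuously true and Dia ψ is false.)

5

Let φ = q -> Dia (r -> Box s). Evaluate φ at each world:
  0 (successors {2}): φ is true.
  1 (successors {0, 1, 4}): φ is true.
  2 (successors {5}): φ is true.
  3 (successors {0}): φ is true.
  4 (successors ∅): φ is false.
  5 (successors {1, 3, 4}): φ is true.
For instance, at 1:
  At 1: q is false, Dia (r -> Box s) is true, so q -> Dia (r -> Box s) is true.
    At 1: Dia (r -> Box s) requires r -> Box s at some successor in {0, 1, 4}.
      r -> Box s holds at 0, so Dia (r -> Box s) is true at 1.
Satisfying worlds: {0, 1, 2, 3, 5}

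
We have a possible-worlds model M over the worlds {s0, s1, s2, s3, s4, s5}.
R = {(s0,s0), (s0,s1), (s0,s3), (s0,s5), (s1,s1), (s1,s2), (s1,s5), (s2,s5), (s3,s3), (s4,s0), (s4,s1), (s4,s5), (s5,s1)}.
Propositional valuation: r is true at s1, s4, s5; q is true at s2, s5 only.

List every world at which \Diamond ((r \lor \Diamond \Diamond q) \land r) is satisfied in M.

Let φ = \Diamond ((r \lor \Diamond \Diamond q) \land r). Evaluate φ at each world:
  s0 (successors {s0, s1, s3, s5}): φ is true.
  s1 (successors {s1, s2, s5}): φ is true.
  s2 (successors {s5}): φ is true.
  s3 (successors {s3}): φ is false.
  s4 (successors {s0, s1, s5}): φ is true.
  s5 (successors {s1}): φ is true.
For instance, at s4:
  At s4: \Diamond ((r \lor \Diamond \Diamond q) \land r) requires (r \lor \Diamond \Diamond q) \land r at some successor in {s0, s1, s5}.
    (r \lor \Diamond \Diamond q) \land r holds at s1, so \Diamond ((r \lor \Diamond \Diamond q) \land r) is true at s4.
      At s1: r \lor \Diamond \Diamond q is true, r is true, so (r \lor \Diamond \Diamond q) \land r is true.
Satisfying worlds: {s0, s1, s2, s4, s5}

s0, s1, s2, s4, s5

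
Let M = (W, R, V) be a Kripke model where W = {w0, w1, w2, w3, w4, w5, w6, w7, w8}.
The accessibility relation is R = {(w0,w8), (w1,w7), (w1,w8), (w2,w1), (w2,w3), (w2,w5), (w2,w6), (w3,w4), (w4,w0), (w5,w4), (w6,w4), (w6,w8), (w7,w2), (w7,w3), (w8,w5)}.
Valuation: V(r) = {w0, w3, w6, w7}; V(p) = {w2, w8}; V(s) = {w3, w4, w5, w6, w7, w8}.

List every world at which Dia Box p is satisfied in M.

Let φ = Dia Box p. Evaluate φ at each world:
  w0 (successors {w8}): φ is false.
  w1 (successors {w7, w8}): φ is false.
  w2 (successors {w1, w3, w5, w6}): φ is false.
  w3 (successors {w4}): φ is false.
  w4 (successors {w0}): φ is true.
  w5 (successors {w4}): φ is false.
  w6 (successors {w4, w8}): φ is false.
  w7 (successors {w2, w3}): φ is false.
  w8 (successors {w5}): φ is false.
For instance, at w0:
  At w0: Dia Box p requires Box p at some successor in {w8}.
    At w8: Box p is false.
  So Dia Box p is false at w0.
Satisfying worlds: {w4}

w4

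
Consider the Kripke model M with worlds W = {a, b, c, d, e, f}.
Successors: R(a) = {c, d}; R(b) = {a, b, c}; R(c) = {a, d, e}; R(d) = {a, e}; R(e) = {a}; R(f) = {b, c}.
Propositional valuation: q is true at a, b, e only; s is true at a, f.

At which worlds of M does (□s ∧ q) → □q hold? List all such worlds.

Let φ = (□s ∧ q) → □q. Evaluate φ at each world:
  a (successors {c, d}): φ is true.
  b (successors {a, b, c}): φ is true.
  c (successors {a, d, e}): φ is true.
  d (successors {a, e}): φ is true.
  e (successors {a}): φ is true.
  f (successors {b, c}): φ is true.
For instance, at d:
  At d: □s ∧ q is false, □q is true, so (□s ∧ q) → □q is true.
    At d: □s is false, q is false, so □s ∧ q is false.
      At d: □s requires s at every successor {a, e}.
        s fails at e, so □s is false at d.
    At d: □q requires q at every successor {a, e}.
      At a: q is true.
      At e: q is true.
    So □q is true at d.
Satisfying worlds: {a, b, c, d, e, f}

a, b, c, d, e, f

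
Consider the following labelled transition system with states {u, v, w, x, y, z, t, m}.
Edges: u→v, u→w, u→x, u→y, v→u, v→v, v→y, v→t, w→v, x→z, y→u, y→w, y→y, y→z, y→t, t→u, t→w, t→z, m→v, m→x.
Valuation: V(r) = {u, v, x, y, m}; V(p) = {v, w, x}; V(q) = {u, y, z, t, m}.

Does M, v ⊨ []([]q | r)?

At v: []([]q | r) requires []q | r at every successor {u, v, y, t}.
  []q | r fails at t, so []([]q | r) is false at v.
    At t: []q is false, r is false, so []q | r is false.
      At t: []q requires q at every successor {u, w, z}.
        q fails at w, so []q is false at t.

No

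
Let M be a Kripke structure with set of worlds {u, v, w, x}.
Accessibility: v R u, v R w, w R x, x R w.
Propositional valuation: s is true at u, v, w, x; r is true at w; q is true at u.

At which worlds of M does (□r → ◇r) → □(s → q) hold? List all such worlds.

u

Let φ = (□r → ◇r) → □(s → q). Evaluate φ at each world:
  u (successors ∅): φ is true.
  v (successors {u, w}): φ is false.
  w (successors {x}): φ is false.
  x (successors {w}): φ is false.
For instance, at v:
  At v: □r → ◇r is true, □(s → q) is false, so (□r → ◇r) → □(s → q) is false.
    At v: □r is false, ◇r is true, so □r → ◇r is true.
      At v: □r requires r at every successor {u, w}.
        r fails at u, so □r is false at v.
      At v: ◇r requires r at some successor in {u, w}.
        r holds at w, so ◇r is true at v.
    At v: □(s → q) requires s → q at every successor {u, w}.
      s → q fails at w, so □(s → q) is false at v.
Satisfying worlds: {u}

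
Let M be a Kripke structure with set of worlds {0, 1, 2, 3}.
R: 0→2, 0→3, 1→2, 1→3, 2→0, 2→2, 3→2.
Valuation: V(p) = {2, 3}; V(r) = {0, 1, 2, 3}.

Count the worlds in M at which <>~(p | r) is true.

Recall that <>ψ holds at a world iff ψ holds at some accessible world.
Let φ = <>~(p | r). Evaluate φ at each world:
  0 (successors {2, 3}): φ is false.
  1 (successors {2, 3}): φ is false.
  2 (successors {0, 2}): φ is false.
  3 (successors {2}): φ is false.
For instance, at 3:
  At 3: <>~(p | r) requires ~(p | r) at some successor in {2}.
    At 2: ~(p | r) is false.
  So <>~(p | r) is false at 3.
Satisfying worlds: none.

0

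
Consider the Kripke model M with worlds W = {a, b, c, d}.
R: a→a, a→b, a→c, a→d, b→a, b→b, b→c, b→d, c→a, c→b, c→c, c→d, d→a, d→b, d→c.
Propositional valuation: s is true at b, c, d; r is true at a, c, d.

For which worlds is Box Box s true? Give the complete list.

Let φ = Box Box s. Evaluate φ at each world:
  a (successors {a, b, c, d}): φ is false.
  b (successors {a, b, c, d}): φ is false.
  c (successors {a, b, c, d}): φ is false.
  d (successors {a, b, c}): φ is false.
For instance, at d:
  At d: Box Box s requires Box s at every successor {a, b, c}.
    Box s fails at a, so Box Box s is false at d.
      At a: Box s requires s at every successor {a, b, c, d}.
        s fails at a, so Box s is false at a.
Satisfying worlds: none.

none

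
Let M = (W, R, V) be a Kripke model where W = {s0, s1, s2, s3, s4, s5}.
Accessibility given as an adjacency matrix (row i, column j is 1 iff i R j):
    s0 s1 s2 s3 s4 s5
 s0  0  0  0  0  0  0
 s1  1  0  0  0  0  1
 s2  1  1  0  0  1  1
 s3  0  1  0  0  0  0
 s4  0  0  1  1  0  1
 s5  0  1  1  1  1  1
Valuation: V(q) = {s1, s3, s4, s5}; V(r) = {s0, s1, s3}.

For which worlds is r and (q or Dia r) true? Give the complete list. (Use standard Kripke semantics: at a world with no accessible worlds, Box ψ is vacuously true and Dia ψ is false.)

s1, s3

Let φ = r and (q or Dia r). Evaluate φ at each world:
  s0 (successors ∅): φ is false.
  s1 (successors {s0, s5}): φ is true.
  s2 (successors {s0, s1, s4, s5}): φ is false.
  s3 (successors {s1}): φ is true.
  s4 (successors {s2, s3, s5}): φ is false.
  s5 (successors {s1, s2, s3, s4, s5}): φ is false.
For instance, at s2:
  At s2: r is false, q or Dia r is true, so r and (q or Dia r) is false.
    At s2: q is false, Dia r is true, so q or Dia r is true.
      At s2: Dia r requires r at some successor in {s0, s1, s4, s5}.
        r holds at s0, so Dia r is true at s2.
Satisfying worlds: {s1, s3}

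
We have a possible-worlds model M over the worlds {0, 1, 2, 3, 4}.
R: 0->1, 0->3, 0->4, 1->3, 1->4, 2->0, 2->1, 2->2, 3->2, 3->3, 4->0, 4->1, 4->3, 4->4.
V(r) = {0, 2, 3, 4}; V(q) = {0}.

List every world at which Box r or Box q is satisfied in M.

Recall that Box ψ holds at a world iff ψ holds at every accessible world, and Dia ψ holds iff ψ holds at some accessible world.
Let φ = Box r or Box q. Evaluate φ at each world:
  0 (successors {1, 3, 4}): φ is false.
  1 (successors {3, 4}): φ is true.
  2 (successors {0, 1, 2}): φ is false.
  3 (successors {2, 3}): φ is true.
  4 (successors {0, 1, 3, 4}): φ is false.
For instance, at 3:
  At 3: Box r is true, Box q is false, so Box r or Box q is true.
    At 3: Box r requires r at every successor {2, 3}.
      At 2: r is true.
      At 3: r is true.
    So Box r is true at 3.
    At 3: Box q requires q at every successor {2, 3}.
      q fails at 2, so Box q is false at 3.
Satisfying worlds: {1, 3}

1, 3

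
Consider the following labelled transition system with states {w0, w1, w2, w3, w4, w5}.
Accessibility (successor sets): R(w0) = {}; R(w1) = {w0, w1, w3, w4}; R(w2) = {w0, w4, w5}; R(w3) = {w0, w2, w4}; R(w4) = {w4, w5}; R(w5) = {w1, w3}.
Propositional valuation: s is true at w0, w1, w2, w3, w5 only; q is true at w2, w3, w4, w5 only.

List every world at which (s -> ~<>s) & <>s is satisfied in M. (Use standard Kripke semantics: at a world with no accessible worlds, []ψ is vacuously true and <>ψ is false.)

w4

Recall that <>ψ holds at a world iff ψ holds at some accessible world.
Let φ = (s -> ~<>s) & <>s. Evaluate φ at each world:
  w0 (successors ∅): φ is false.
  w1 (successors {w0, w1, w3, w4}): φ is false.
  w2 (successors {w0, w4, w5}): φ is false.
  w3 (successors {w0, w2, w4}): φ is false.
  w4 (successors {w4, w5}): φ is true.
  w5 (successors {w1, w3}): φ is false.
For instance, at w5:
  At w5: s -> ~<>s is false, <>s is true, so (s -> ~<>s) & <>s is false.
    At w5: s is true, ~<>s is false, so s -> ~<>s is false.
      At w5: <>s is true, so ~<>s is false.
    At w5: <>s requires s at some successor in {w1, w3}.
      s holds at w1, so <>s is true at w5.
Satisfying worlds: {w4}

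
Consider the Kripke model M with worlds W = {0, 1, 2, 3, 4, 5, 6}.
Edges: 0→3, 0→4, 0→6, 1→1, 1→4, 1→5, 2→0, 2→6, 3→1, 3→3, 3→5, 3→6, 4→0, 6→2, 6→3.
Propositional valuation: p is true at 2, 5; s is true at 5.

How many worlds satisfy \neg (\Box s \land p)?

Let φ = \neg (\Box s \land p). Evaluate φ at each world:
  0 (successors {3, 4, 6}): φ is true.
  1 (successors {1, 4, 5}): φ is true.
  2 (successors {0, 6}): φ is true.
  3 (successors {1, 3, 5, 6}): φ is true.
  4 (successors {0}): φ is true.
  5 (successors ∅): φ is false.
  6 (successors {2, 3}): φ is true.
For instance, at 3:
  At 3: \Box s \land p is false, so \neg (\Box s \land p) is true.
    At 3: \Box s is false, p is false, so \Box s \land p is false.
      At 3: \Box s requires s at every successor {1, 3, 5, 6}.
        s fails at 1, so \Box s is false at 3.
Satisfying worlds: {0, 1, 2, 3, 4, 6}

6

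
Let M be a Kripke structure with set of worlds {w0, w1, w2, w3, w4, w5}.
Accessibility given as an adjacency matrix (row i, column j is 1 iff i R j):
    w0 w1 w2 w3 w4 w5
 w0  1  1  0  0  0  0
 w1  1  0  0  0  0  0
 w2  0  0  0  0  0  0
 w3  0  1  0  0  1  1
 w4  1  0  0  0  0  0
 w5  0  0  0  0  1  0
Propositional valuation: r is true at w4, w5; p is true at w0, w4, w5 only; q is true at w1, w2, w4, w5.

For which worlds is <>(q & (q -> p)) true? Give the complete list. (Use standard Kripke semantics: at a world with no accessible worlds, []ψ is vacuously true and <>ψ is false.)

Let φ = <>(q & (q -> p)). Evaluate φ at each world:
  w0 (successors {w0, w1}): φ is false.
  w1 (successors {w0}): φ is false.
  w2 (successors ∅): φ is false.
  w3 (successors {w1, w4, w5}): φ is true.
  w4 (successors {w0}): φ is false.
  w5 (successors {w4}): φ is true.
For instance, at w0:
  At w0: <>(q & (q -> p)) requires q & (q -> p) at some successor in {w0, w1}.
    At w0: q & (q -> p) is false.
    At w1: q & (q -> p) is false.
  So <>(q & (q -> p)) is false at w0.
Satisfying worlds: {w3, w5}

w3, w5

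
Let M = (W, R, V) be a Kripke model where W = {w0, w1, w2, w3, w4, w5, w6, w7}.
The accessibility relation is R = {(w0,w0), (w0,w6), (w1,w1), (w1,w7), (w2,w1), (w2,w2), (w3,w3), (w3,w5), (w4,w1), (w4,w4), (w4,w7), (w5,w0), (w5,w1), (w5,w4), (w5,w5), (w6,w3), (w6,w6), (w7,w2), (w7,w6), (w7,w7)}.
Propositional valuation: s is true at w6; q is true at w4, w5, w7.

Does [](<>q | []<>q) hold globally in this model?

No

Let φ = [](<>q | []<>q). Evaluate φ at each world:
  w0 (successors {w0, w6}): φ is false.
  w1 (successors {w1, w7}): φ is true.
  w2 (successors {w1, w2}): φ is false.
  w3 (successors {w3, w5}): φ is true.
  w4 (successors {w1, w4, w7}): φ is true.
  w5 (successors {w0, w1, w4, w5}): φ is false.
  w6 (successors {w3, w6}): φ is false.
  w7 (successors {w2, w6, w7}): φ is false.
Detail at w0 (counterexample):
  At w0: [](<>q | []<>q) requires <>q | []<>q at every successor {w0, w6}.
    <>q | []<>q fails at w0, so [](<>q | []<>q) is false at w0.
      At w0: <>q is false, []<>q is false, so <>q | []<>q is false.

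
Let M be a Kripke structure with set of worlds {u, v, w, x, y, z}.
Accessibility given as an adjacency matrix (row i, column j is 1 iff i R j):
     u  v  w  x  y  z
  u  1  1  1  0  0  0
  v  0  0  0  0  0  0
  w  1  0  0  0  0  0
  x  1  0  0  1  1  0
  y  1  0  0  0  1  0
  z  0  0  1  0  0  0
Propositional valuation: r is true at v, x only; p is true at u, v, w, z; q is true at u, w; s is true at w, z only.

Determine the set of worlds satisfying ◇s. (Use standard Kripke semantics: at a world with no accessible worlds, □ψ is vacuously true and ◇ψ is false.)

u, z

Let φ = ◇s. Evaluate φ at each world:
  u (successors {u, v, w}): φ is true.
  v (successors ∅): φ is false.
  w (successors {u}): φ is false.
  x (successors {u, x, y}): φ is false.
  y (successors {u, y}): φ is false.
  z (successors {w}): φ is true.
For instance, at y:
  At y: ◇s requires s at some successor in {u, y}.
    At u: s is false.
    At y: s is false.
  So ◇s is false at y.
Satisfying worlds: {u, z}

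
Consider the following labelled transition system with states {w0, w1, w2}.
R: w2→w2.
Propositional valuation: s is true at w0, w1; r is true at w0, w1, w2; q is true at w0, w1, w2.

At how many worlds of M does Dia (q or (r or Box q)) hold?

1

Let φ = Dia (q or (r or Box q)). Evaluate φ at each world:
  w0 (successors ∅): φ is false.
  w1 (successors ∅): φ is false.
  w2 (successors {w2}): φ is true.
For instance, at w2:
  At w2: Dia (q or (r or Box q)) requires q or (r or Box q) at some successor in {w2}.
    q or (r or Box q) holds at w2, so Dia (q or (r or Box q)) is true at w2.
      At w2: q is true, r or Box q is true, so q or (r or Box q) is true.
Satisfying worlds: {w2}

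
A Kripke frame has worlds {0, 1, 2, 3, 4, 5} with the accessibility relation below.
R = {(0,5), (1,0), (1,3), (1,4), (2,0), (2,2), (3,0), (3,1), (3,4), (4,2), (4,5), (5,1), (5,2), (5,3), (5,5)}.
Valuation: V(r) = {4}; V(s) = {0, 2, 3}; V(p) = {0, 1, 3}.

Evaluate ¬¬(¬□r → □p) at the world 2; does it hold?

At 2: ¬(¬□r → □p) is true, so ¬¬(¬□r → □p) is false.
  At 2: ¬□r → □p is false, so ¬(¬□r → □p) is true.
    At 2: ¬□r is true, □p is false, so ¬□r → □p is false.
      At 2: □r is false, so ¬□r is true.
      At 2: □p requires p at every successor {0, 2}.
        p fails at 2, so □p is false at 2.

No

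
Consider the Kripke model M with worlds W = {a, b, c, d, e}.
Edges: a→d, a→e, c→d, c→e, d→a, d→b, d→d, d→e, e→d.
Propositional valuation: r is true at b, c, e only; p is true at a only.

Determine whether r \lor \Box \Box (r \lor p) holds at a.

No

At a: r is false, \Box \Box (r \lor p) is false, so r \lor \Box \Box (r \lor p) is false.
  At a: \Box \Box (r \lor p) requires \Box (r \lor p) at every successor {d, e}.
    \Box (r \lor p) fails at d, so \Box \Box (r \lor p) is false at a.
      At d: \Box (r \lor p) requires r \lor p at every successor {a, b, d, e}.
        r \lor p fails at d, so \Box (r \lor p) is false at d.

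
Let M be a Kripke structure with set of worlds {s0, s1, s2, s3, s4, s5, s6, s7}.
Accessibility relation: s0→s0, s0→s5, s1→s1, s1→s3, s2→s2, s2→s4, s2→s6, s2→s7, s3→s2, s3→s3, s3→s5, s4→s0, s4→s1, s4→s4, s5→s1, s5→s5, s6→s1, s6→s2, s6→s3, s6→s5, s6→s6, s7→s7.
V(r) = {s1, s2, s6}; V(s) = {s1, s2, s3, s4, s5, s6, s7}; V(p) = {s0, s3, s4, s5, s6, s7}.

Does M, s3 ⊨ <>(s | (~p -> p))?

At s3: <>(s | (~p -> p)) requires s | (~p -> p) at some successor in {s2, s3, s5}.
  s | (~p -> p) holds at s2, so <>(s | (~p -> p)) is true at s3.

Yes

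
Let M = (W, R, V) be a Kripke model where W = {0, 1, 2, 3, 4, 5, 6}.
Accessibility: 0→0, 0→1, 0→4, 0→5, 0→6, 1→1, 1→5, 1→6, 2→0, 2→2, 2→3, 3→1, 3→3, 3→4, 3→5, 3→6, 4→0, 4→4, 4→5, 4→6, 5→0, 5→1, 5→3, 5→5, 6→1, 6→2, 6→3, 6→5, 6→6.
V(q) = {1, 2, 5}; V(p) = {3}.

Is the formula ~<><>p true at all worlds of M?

No

Recall that <>ψ holds at a world iff ψ holds at some accessible world.
Let φ = ~<><>p. Evaluate φ at each world:
  0 (successors {0, 1, 4, 5, 6}): φ is false.
  1 (successors {1, 5, 6}): φ is false.
  2 (successors {0, 2, 3}): φ is false.
  3 (successors {1, 3, 4, 5, 6}): φ is false.
  4 (successors {0, 4, 5, 6}): φ is false.
  5 (successors {0, 1, 3, 5}): φ is false.
  6 (successors {1, 2, 3, 5, 6}): φ is false.
Detail at 0 (counterexample):
  At 0: <><>p is true, so ~<><>p is false.
    At 0: <><>p requires <>p at some successor in {0, 1, 4, 5, 6}.
      <>p holds at 5, so <><>p is true at 0.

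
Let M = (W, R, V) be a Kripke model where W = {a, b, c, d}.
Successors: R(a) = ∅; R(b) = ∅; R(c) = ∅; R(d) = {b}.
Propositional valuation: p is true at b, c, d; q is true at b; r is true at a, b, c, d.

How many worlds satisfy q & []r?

1

Let φ = q & []r. Evaluate φ at each world:
  a (successors ∅): φ is false.
  b (successors ∅): φ is true.
  c (successors ∅): φ is false.
  d (successors {b}): φ is false.
For instance, at d:
  At d: q is false, []r is true, so q & []r is false.
    At d: []r requires r at every successor {b}.
      At b: r is true.
    So []r is true at d.
Satisfying worlds: {b}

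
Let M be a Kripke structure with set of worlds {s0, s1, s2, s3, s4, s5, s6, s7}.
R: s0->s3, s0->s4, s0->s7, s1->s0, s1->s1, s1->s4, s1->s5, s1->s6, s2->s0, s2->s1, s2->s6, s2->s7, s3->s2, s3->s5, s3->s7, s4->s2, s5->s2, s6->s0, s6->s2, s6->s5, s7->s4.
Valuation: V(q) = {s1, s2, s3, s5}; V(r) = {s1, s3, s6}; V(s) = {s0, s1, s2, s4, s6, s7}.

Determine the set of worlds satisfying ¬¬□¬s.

none

Let φ = ¬¬□¬s. Evaluate φ at each world:
  s0 (successors {s3, s4, s7}): φ is false.
  s1 (successors {s0, s1, s4, s5, s6}): φ is false.
  s2 (successors {s0, s1, s6, s7}): φ is false.
  s3 (successors {s2, s5, s7}): φ is false.
  s4 (successors {s2}): φ is false.
  s5 (successors {s2}): φ is false.
  s6 (successors {s0, s2, s5}): φ is false.
  s7 (successors {s4}): φ is false.
For instance, at s3:
  At s3: ¬□¬s is true, so ¬¬□¬s is false.
    At s3: □¬s is false, so ¬□¬s is true.
      At s3: □¬s requires ¬s at every successor {s2, s5, s7}.
        ¬s fails at s2, so □¬s is false at s3.
Satisfying worlds: none.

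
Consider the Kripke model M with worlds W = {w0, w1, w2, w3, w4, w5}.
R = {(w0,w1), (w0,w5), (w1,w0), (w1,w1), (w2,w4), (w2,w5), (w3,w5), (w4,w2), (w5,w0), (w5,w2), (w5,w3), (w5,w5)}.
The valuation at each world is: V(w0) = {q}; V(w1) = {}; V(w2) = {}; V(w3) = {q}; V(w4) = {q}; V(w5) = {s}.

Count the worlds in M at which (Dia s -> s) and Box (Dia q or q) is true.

3

Recall that Box ψ holds at a world iff ψ holds at every accessible world, and Dia ψ holds iff ψ holds at some accessible world.
Let φ = (Dia s -> s) and Box (Dia q or q). Evaluate φ at each world:
  w0 (successors {w1, w5}): φ is false.
  w1 (successors {w0, w1}): φ is true.
  w2 (successors {w4, w5}): φ is false.
  w3 (successors {w5}): φ is false.
  w4 (successors {w2}): φ is true.
  w5 (successors {w0, w2, w3, w5}): φ is true.
For instance, at w5:
  At w5: Dia s -> s is true, Box (Dia q or q) is true, so (Dia s -> s) and Box (Dia q or q) is true.
    At w5: Dia s is true, s is true, so Dia s -> s is true.
      At w5: Dia s requires s at some successor in {w0, w2, w3, w5}.
        s holds at w5, so Dia s is true at w5.
    At w5: Box (Dia q or q) requires Dia q or q at every successor {w0, w2, w3, w5}.
      At w0: Dia q or q is true.
      At w2: Dia q or q is true.
      At w3: Dia q or q is true.
      At w5: Dia q or q is true.
    So Box (Dia q or q) is true at w5.
Satisfying worlds: {w1, w4, w5}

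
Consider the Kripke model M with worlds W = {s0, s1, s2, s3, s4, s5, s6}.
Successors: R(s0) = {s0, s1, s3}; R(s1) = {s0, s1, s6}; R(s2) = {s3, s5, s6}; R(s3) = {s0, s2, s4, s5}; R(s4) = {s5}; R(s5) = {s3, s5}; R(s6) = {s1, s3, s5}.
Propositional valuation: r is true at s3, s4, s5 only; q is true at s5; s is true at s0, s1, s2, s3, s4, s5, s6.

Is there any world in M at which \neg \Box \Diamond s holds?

Let φ = \neg \Box \Diamond s. Evaluate φ at each world:
  s0 (successors {s0, s1, s3}): φ is false.
  s1 (successors {s0, s1, s6}): φ is false.
  s2 (successors {s3, s5, s6}): φ is false.
  s3 (successors {s0, s2, s4, s5}): φ is false.
  s4 (successors {s5}): φ is false.
  s5 (successors {s3, s5}): φ is false.
  s6 (successors {s1, s3, s5}): φ is false.
For instance, at s2:
  At s2: \Box \Diamond s is true, so \neg \Box \Diamond s is false.
    At s2: \Box \Diamond s requires \Diamond s at every successor {s3, s5, s6}.
      At s3: \Diamond s is true.
      At s5: \Diamond s is true.
      At s6: \Diamond s is true.
    So \Box \Diamond s is true at s2.

No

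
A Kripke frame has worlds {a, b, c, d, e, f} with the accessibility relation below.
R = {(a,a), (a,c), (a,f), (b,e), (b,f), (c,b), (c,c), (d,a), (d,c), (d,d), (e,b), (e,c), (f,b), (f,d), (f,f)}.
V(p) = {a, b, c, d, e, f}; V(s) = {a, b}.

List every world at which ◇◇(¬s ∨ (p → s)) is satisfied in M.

Recall that ◇ψ holds at a world iff ψ holds at some accessible world.
Let φ = ◇◇(¬s ∨ (p → s)). Evaluate φ at each world:
  a (successors {a, c, f}): φ is true.
  b (successors {e, f}): φ is true.
  c (successors {b, c}): φ is true.
  d (successors {a, c, d}): φ is true.
  e (successors {b, c}): φ is true.
  f (successors {b, d, f}): φ is true.
For instance, at c:
  At c: ◇◇(¬s ∨ (p → s)) requires ◇(¬s ∨ (p → s)) at some successor in {b, c}.
    ◇(¬s ∨ (p → s)) holds at b, so ◇◇(¬s ∨ (p → s)) is true at c.
      At b: ◇(¬s ∨ (p → s)) requires ¬s ∨ (p → s) at some successor in {e, f}.
        ¬s ∨ (p → s) holds at e, so ◇(¬s ∨ (p → s)) is true at b.
Satisfying worlds: {a, b, c, d, e, f}

a, b, c, d, e, f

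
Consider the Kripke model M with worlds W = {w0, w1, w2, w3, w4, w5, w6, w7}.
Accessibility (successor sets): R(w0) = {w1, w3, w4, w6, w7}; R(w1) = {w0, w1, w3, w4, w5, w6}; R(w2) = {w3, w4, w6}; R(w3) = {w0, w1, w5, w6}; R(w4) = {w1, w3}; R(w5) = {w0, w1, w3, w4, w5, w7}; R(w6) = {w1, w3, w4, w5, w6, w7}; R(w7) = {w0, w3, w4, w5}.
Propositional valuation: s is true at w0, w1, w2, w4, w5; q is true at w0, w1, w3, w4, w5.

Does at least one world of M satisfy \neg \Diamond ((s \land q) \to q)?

No

Recall that \Diamond ψ holds at a world iff ψ holds at some accessible world.
Let φ = \neg \Diamond ((s \land q) \to q). Evaluate φ at each world:
  w0 (successors {w1, w3, w4, w6, w7}): φ is false.
  w1 (successors {w0, w1, w3, w4, w5, w6}): φ is false.
  w2 (successors {w3, w4, w6}): φ is false.
  w3 (successors {w0, w1, w5, w6}): φ is false.
  w4 (successors {w1, w3}): φ is false.
  w5 (successors {w0, w1, w3, w4, w5, w7}): φ is false.
  w6 (successors {w1, w3, w4, w5, w6, w7}): φ is false.
  w7 (successors {w0, w3, w4, w5}): φ is false.
For instance, at w5:
  At w5: \Diamond ((s \land q) \to q) is true, so \neg \Diamond ((s \land q) \to q) is false.
    At w5: \Diamond ((s \land q) \to q) requires (s \land q) \to q at some successor in {w0, w1, w3, w4, w5, w7}.
      (s \land q) \to q holds at w0, so \Diamond ((s \land q) \to q) is true at w5.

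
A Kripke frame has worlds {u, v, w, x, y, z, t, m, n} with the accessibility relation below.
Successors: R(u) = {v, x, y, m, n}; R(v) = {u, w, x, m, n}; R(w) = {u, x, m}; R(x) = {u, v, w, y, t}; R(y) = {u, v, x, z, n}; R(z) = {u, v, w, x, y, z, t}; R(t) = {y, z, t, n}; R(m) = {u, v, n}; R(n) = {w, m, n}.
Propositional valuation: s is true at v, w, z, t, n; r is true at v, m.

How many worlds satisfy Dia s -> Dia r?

Let φ = Dia s -> Dia r. Evaluate φ at each world:
  u (successors {v, x, y, m, n}): φ is true.
  v (successors {u, w, x, m, n}): φ is true.
  w (successors {u, x, m}): φ is true.
  x (successors {u, v, w, y, t}): φ is true.
  y (successors {u, v, x, z, n}): φ is true.
  z (successors {u, v, w, x, y, z, t}): φ is true.
  t (successors {y, z, t, n}): φ is false.
  m (successors {u, v, n}): φ is true.
  n (successors {w, m, n}): φ is true.
For instance, at u:
  At u: Dia s is true, Dia r is true, so Dia s -> Dia r is true.
    At u: Dia s requires s at some successor in {v, x, y, m, n}.
      s holds at v, so Dia s is true at u.
    At u: Dia r requires r at some successor in {v, x, y, m, n}.
      r holds at v, so Dia r is true at u.
Satisfying worlds: {u, v, w, x, y, z, m, n}

8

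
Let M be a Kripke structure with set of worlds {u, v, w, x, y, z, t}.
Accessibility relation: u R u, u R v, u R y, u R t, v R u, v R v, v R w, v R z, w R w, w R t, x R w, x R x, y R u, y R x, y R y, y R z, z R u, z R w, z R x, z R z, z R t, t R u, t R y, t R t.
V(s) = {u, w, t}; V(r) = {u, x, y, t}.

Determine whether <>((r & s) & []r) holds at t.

Yes

At t: <>((r & s) & []r) requires (r & s) & []r at some successor in {u, y, t}.
  (r & s) & []r holds at t, so <>((r & s) & []r) is true at t.
    At t: r & s is true, []r is true, so (r & s) & []r is true.
      At t: []r requires r at every successor {u, y, t}.
        At u: r is true.
        At y: r is true.
        At t: r is true.
      So []r is true at t.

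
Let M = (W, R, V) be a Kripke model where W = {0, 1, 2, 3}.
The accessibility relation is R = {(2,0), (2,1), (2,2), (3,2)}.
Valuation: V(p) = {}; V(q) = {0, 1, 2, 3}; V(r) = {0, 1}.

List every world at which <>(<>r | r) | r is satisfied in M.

0, 1, 2, 3

Let φ = <>(<>r | r) | r. Evaluate φ at each world:
  0 (successors ∅): φ is true.
  1 (successors ∅): φ is true.
  2 (successors {0, 1, 2}): φ is true.
  3 (successors {2}): φ is true.
For instance, at 3:
  At 3: <>(<>r | r) is true, r is false, so <>(<>r | r) | r is true.
    At 3: <>(<>r | r) requires <>r | r at some successor in {2}.
      <>r | r holds at 2, so <>(<>r | r) is true at 3.
Satisfying worlds: {0, 1, 2, 3}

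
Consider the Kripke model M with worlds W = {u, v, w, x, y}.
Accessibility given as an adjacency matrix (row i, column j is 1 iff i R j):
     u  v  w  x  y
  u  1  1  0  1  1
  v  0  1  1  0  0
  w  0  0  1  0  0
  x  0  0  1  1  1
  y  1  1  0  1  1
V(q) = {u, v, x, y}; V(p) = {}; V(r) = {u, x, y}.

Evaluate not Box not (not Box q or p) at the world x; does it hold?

Yes

At x: Box not (not Box q or p) is false, so not Box not (not Box q or p) is true.
  At x: Box not (not Box q or p) requires not (not Box q or p) at every successor {w, x, y}.
    not (not Box q or p) fails at w, so Box not (not Box q or p) is false at x.
      At w: not Box q or p is true, so not (not Box q or p) is false.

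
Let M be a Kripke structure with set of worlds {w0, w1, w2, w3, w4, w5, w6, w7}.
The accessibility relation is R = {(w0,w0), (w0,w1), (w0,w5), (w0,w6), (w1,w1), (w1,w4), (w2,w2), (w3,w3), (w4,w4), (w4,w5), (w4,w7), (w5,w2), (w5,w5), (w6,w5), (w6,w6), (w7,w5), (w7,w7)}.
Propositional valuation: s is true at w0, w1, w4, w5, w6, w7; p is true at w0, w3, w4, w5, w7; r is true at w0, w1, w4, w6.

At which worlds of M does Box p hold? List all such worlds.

Let φ = Box p. Evaluate φ at each world:
  w0 (successors {w0, w1, w5, w6}): φ is false.
  w1 (successors {w1, w4}): φ is false.
  w2 (successors {w2}): φ is false.
  w3 (successors {w3}): φ is true.
  w4 (successors {w4, w5, w7}): φ is true.
  w5 (successors {w2, w5}): φ is false.
  w6 (successors {w5, w6}): φ is false.
  w7 (successors {w5, w7}): φ is true.
For instance, at w7:
  At w7: Box p requires p at every successor {w5, w7}.
    At w5: p is true.
    At w7: p is true.
  So Box p is true at w7.
Satisfying worlds: {w3, w4, w7}

w3, w4, w7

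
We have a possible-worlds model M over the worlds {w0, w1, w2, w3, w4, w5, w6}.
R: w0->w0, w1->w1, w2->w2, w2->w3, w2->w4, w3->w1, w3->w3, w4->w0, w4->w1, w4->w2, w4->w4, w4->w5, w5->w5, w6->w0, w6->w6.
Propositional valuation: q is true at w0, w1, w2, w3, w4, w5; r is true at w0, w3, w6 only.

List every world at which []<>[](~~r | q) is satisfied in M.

w0, w1, w2, w3, w4, w5, w6

Recall that []ψ holds at a world iff ψ holds at every accessible world, and <>ψ holds iff ψ holds at some accessible world.
Let φ = []<>[](~~r | q). Evaluate φ at each world:
  w0 (successors {w0}): φ is true.
  w1 (successors {w1}): φ is true.
  w2 (successors {w2, w3, w4}): φ is true.
  w3 (successors {w1, w3}): φ is true.
  w4 (successors {w0, w1, w2, w4, w5}): φ is true.
  w5 (successors {w5}): φ is true.
  w6 (successors {w0, w6}): φ is true.
For instance, at w2:
  At w2: []<>[](~~r | q) requires <>[](~~r | q) at every successor {w2, w3, w4}.
      At w2: <>[](~~r | q) requires [](~~r | q) at some successor in {w2, w3, w4}.
        [](~~r | q) holds at w2, so <>[](~~r | q) is true at w2.
      At w3: <>[](~~r | q) requires [](~~r | q) at some successor in {w1, w3}.
        [](~~r | q) holds at w1, so <>[](~~r | q) is true at w3.
      At w4: <>[](~~r | q) requires [](~~r | q) at some successor in {w0, w1, w2, w4, w5}.
        [](~~r | q) holds at w0, so <>[](~~r | q) is true at w4.
  So []<>[](~~r | q) is true at w2.
Satisfying worlds: {w0, w1, w2, w3, w4, w5, w6}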